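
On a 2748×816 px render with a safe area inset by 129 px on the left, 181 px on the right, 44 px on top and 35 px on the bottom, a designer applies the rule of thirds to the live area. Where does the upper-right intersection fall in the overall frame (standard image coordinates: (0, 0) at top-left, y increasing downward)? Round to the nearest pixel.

Content width = 2748 − 129 − 181 = 2438 px; content height = 816 − 44 − 35 = 737 px.
Upper-right is two-thirds across and one-third down within the live area.
x = 129 + 2 × 2438/3 = 129 + 1625.33 ≈ 1754
y = 44 + 1 × 737/3 = 44 + 245.67 ≈ 290

(1754, 290)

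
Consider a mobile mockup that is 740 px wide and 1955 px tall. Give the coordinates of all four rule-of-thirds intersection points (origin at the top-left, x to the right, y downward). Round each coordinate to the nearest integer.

(247, 652), (493, 652), (247, 1303), (493, 1303)

One third of 740 is 246.67; one third of 1955 is 651.67.
Vertical third lines at x = 247 and x = 493; horizontal third lines at y = 652 and y = 1303.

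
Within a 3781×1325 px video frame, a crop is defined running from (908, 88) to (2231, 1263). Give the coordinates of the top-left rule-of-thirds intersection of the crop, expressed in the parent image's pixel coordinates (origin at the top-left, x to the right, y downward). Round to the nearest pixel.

(1349, 480)

Crop width = 2231 − 908 = 1323 px; one third is 441.00 px.
Crop height = 1263 − 88 = 1175 px; one third is 391.67 px.
The top-left point is one-third across and one-third down within the crop:
x = 908 + 1 × 441.00 ≈ 1349; y = 88 + 1 × 391.67 ≈ 480.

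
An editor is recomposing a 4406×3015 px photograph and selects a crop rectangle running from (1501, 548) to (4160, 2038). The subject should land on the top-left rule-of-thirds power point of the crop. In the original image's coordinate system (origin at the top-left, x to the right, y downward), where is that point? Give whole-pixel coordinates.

x = 2387 px, y = 1045 px

Crop width = 4160 − 1501 = 2659 px; one third is 886.33 px.
Crop height = 2038 − 548 = 1490 px; one third is 496.67 px.
The top-left point is one-third across and one-third down within the crop:
x = 1501 + 1 × 886.33 ≈ 2387; y = 548 + 1 × 496.67 ≈ 1045.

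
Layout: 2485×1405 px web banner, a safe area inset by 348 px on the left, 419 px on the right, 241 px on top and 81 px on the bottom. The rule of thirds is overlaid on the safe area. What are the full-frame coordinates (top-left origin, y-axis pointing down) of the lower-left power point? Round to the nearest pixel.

Content width = 2485 − 348 − 419 = 1718 px; content height = 1405 − 241 − 81 = 1083 px.
Lower-left is one-third across and two-thirds down within the safe area.
x = 348 + 1 × 1718/3 = 348 + 572.67 ≈ 921
y = 241 + 2 × 1083/3 = 241 + 722.00 ≈ 963

(921, 963)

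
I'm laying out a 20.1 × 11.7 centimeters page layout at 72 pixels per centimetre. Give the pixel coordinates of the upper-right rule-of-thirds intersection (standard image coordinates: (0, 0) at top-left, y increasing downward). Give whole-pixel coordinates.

(965, 281)

In pixels the canvas is 20.1 × 72 = 1447.2 wide and 11.7 × 72 = 842.4 tall.
The upper-right point is two-thirds across and one-third down:
x = 2 × 1447.2/3 ≈ 965; y = 1 × 842.4/3 ≈ 281.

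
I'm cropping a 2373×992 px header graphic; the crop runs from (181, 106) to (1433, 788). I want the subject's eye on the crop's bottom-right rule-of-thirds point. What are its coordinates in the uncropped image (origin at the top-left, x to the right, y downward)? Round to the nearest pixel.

Crop width = 1433 − 181 = 1252 px; one third is 417.33 px.
Crop height = 788 − 106 = 682 px; one third is 227.33 px.
The bottom-right point is two-thirds across and two-thirds down within the crop:
x = 181 + 2 × 417.33 ≈ 1016; y = 106 + 2 × 227.33 ≈ 561.

x = 1016 px, y = 561 px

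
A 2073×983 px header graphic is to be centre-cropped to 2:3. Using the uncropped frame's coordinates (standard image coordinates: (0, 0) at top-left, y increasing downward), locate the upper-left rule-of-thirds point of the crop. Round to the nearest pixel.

2073/983 > 2/3, so the 2:3 crop keeps the full height 983 and trims width to 983 × 2/3 = 655.33 px.
Left offset = (2073 − 655.33)/2 = 708.83 px; top offset = 0.
Upper-left is one-third across and one-third down within the crop:
x = 708.83 + 1 × 655.33/3 ≈ 927; y = 0.00 + 1 × 983.00/3 ≈ 328.

x = 927 px, y = 328 px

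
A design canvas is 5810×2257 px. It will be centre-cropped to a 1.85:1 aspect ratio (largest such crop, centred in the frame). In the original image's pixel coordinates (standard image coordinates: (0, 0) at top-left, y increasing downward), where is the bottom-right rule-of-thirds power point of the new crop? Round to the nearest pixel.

5810/2257 > 1.85/1, so the 1.85:1 crop keeps the full height 2257 and trims width to 2257 × 1.85/1 = 4175.45 px.
Left offset = (5810 − 4175.45)/2 = 817.28 px; top offset = 0.
Bottom-right is two-thirds across and two-thirds down within the crop:
x = 817.28 + 2 × 4175.45/3 ≈ 3601; y = 0.00 + 2 × 2257.00/3 ≈ 1505.

x = 3601 px, y = 1505 px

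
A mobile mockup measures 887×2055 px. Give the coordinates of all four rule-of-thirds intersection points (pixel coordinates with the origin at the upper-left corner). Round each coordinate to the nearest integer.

(296, 685), (591, 685), (296, 1370), (591, 1370)

One third of 887 is 295.67; one third of 2055 is 685.
Vertical third lines at x = 296 and x = 591; horizontal third lines at y = 685 and y = 1370.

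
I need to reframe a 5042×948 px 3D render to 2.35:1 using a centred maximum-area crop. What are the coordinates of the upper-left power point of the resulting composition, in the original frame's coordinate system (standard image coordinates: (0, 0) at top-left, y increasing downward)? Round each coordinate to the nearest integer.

x = 2150 px, y = 316 px

5042/948 > 2.35/1, so the 2.35:1 crop keeps the full height 948 and trims width to 948 × 2.35/1 = 2227.80 px.
Left offset = (5042 − 2227.80)/2 = 1407.10 px; top offset = 0.
Upper-left is one-third across and one-third down within the crop:
x = 1407.10 + 1 × 2227.80/3 ≈ 2150; y = 0.00 + 1 × 948.00/3 ≈ 316.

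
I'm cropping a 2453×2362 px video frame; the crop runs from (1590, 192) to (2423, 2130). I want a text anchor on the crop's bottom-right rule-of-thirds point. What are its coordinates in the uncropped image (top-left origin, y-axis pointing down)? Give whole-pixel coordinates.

Crop width = 2423 − 1590 = 833 px; one third is 277.67 px.
Crop height = 2130 − 192 = 1938 px; one third is 646.00 px.
The bottom-right point is two-thirds across and two-thirds down within the crop:
x = 1590 + 2 × 277.67 ≈ 2145; y = 192 + 2 × 646.00 ≈ 1484.

x = 2145 px, y = 1484 px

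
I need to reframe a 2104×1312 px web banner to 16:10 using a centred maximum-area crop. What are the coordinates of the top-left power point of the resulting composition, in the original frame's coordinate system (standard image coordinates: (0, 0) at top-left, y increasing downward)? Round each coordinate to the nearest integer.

2104/1312 > 16/10, so the 16:10 crop keeps the full height 1312 and trims width to 1312 × 16/10 = 2099.20 px.
Left offset = (2104 − 2099.20)/2 = 2.40 px; top offset = 0.
Top-left is one-third across and one-third down within the crop:
x = 2.40 + 1 × 2099.20/3 ≈ 702; y = 0.00 + 1 × 1312.00/3 ≈ 437.

x = 702 px, y = 437 px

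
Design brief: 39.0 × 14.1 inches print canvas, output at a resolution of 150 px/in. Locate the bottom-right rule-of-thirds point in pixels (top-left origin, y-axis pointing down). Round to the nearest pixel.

In pixels the canvas is 39.0 × 150 = 5850 wide and 14.1 × 150 = 2115 tall.
The bottom-right point is two-thirds across and two-thirds down:
x = 2 × 5850/3 ≈ 3900; y = 2 × 2115/3 ≈ 1410.

x = 3900 px, y = 1410 px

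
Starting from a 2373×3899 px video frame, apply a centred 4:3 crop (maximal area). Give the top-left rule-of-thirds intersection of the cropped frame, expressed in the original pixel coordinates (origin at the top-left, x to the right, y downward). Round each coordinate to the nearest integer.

x = 791 px, y = 1653 px

2373/3899 < 4/3, so the 4:3 crop keeps the full width 2373 and trims height to 2373 × 3/4 = 1779.75 px.
Top offset = (3899 − 1779.75)/2 = 1059.62 px; left offset = 0.
Top-left is one-third across and one-third down within the crop:
x = 0.00 + 1 × 2373.00/3 ≈ 791; y = 1059.62 + 1 × 1779.75/3 ≈ 1653.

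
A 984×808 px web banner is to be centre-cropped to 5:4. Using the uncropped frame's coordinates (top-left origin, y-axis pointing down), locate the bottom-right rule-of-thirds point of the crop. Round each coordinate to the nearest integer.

984/808 < 5/4, so the 5:4 crop keeps the full width 984 and trims height to 984 × 4/5 = 787.20 px.
Top offset = (808 − 787.20)/2 = 10.40 px; left offset = 0.
Bottom-right is two-thirds across and two-thirds down within the crop:
x = 0.00 + 2 × 984.00/3 ≈ 656; y = 10.40 + 2 × 787.20/3 ≈ 535.

(656, 535)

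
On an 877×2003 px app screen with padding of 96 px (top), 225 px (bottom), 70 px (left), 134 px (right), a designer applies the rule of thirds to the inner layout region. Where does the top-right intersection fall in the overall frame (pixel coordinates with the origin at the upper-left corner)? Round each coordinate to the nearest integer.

x = 519 px, y = 657 px

Content width = 877 − 70 − 134 = 673 px; content height = 2003 − 96 − 225 = 1682 px.
Top-right is two-thirds across and one-third down within the inner layout region.
x = 70 + 2 × 673/3 = 70 + 448.67 ≈ 519
y = 96 + 1 × 1682/3 = 96 + 560.67 ≈ 657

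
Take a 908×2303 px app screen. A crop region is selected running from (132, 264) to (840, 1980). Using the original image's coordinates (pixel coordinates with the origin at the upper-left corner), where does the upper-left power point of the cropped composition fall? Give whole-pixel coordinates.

Crop width = 840 − 132 = 708 px; one third is 236.00 px.
Crop height = 1980 − 264 = 1716 px; one third is 572.00 px.
The upper-left point is one-third across and one-third down within the crop:
x = 132 + 1 × 236.00 ≈ 368; y = 264 + 1 × 572.00 ≈ 836.

(368, 836)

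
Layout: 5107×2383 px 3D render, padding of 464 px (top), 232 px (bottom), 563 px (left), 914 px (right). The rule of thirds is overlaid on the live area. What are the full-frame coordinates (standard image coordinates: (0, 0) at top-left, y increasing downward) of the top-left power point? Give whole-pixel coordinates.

(1773, 1026)

Content width = 5107 − 563 − 914 = 3630 px; content height = 2383 − 464 − 232 = 1687 px.
Top-left is one-third across and one-third down within the live area.
x = 563 + 1 × 3630/3 = 563 + 1210.00 ≈ 1773
y = 464 + 1 × 1687/3 = 464 + 562.33 ≈ 1026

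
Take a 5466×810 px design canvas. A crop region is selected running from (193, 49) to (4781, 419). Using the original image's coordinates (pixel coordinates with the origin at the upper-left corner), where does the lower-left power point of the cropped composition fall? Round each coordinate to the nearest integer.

x = 1722 px, y = 296 px

Crop width = 4781 − 193 = 4588 px; one third is 1529.33 px.
Crop height = 419 − 49 = 370 px; one third is 123.33 px.
The lower-left point is one-third across and two-thirds down within the crop:
x = 193 + 1 × 1529.33 ≈ 1722; y = 49 + 2 × 123.33 ≈ 296.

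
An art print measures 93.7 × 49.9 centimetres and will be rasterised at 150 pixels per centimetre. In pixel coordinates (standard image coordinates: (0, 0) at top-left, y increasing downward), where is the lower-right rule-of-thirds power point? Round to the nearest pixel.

In pixels the canvas is 93.7 × 150 = 14055 wide and 49.9 × 150 = 7485 tall.
The lower-right point is two-thirds across and two-thirds down:
x = 2 × 14055/3 ≈ 9370; y = 2 × 7485/3 ≈ 4990.

x = 9370 px, y = 4990 px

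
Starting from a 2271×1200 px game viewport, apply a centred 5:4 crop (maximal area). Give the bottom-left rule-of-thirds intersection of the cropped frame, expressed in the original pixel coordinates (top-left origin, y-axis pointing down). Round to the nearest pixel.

x = 886 px, y = 800 px

2271/1200 > 5/4, so the 5:4 crop keeps the full height 1200 and trims width to 1200 × 5/4 = 1500.00 px.
Left offset = (2271 − 1500.00)/2 = 385.50 px; top offset = 0.
Bottom-left is one-third across and two-thirds down within the crop:
x = 385.50 + 1 × 1500.00/3 ≈ 886; y = 0.00 + 2 × 1200.00/3 ≈ 800.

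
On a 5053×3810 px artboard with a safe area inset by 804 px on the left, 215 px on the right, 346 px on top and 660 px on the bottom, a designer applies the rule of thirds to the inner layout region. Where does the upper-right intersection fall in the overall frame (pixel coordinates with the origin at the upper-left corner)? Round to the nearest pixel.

x = 3493 px, y = 1281 px

Content width = 5053 − 804 − 215 = 4034 px; content height = 3810 − 346 − 660 = 2804 px.
Upper-right is two-thirds across and one-third down within the inner layout region.
x = 804 + 2 × 4034/3 = 804 + 2689.33 ≈ 3493
y = 346 + 1 × 2804/3 = 346 + 934.67 ≈ 1281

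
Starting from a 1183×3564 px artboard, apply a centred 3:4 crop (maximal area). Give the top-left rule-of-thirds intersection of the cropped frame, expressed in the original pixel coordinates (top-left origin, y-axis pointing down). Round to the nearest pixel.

(394, 1519)

1183/3564 < 3/4, so the 3:4 crop keeps the full width 1183 and trims height to 1183 × 4/3 = 1577.33 px.
Top offset = (3564 − 1577.33)/2 = 993.33 px; left offset = 0.
Top-left is one-third across and one-third down within the crop:
x = 0.00 + 1 × 1183.00/3 ≈ 394; y = 993.33 + 1 × 1577.33/3 ≈ 1519.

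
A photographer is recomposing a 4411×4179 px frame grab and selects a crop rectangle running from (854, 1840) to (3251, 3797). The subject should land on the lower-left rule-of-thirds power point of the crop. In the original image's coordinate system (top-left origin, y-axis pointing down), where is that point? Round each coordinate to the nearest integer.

Crop width = 3251 − 854 = 2397 px; one third is 799.00 px.
Crop height = 3797 − 1840 = 1957 px; one third is 652.33 px.
The lower-left point is one-third across and two-thirds down within the crop:
x = 854 + 1 × 799.00 ≈ 1653; y = 1840 + 2 × 652.33 ≈ 3145.

x = 1653 px, y = 3145 px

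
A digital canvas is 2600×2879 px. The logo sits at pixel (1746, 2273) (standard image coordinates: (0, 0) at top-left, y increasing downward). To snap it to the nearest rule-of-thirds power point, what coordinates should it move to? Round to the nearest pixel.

Third lines: x ∈ {867, 1733}, y ∈ {960, 1919}.
1746 is closer to x = 1733; 2273 is closer to y = 1919.
So the nearest intersection is the lower-right power point.

(1733, 1919)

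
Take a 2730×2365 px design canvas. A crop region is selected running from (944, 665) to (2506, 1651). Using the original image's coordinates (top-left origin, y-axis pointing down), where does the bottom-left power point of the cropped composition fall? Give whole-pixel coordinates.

x = 1465 px, y = 1322 px

Crop width = 2506 − 944 = 1562 px; one third is 520.67 px.
Crop height = 1651 − 665 = 986 px; one third is 328.67 px.
The bottom-left point is one-third across and two-thirds down within the crop:
x = 944 + 1 × 520.67 ≈ 1465; y = 665 + 2 × 328.67 ≈ 1322.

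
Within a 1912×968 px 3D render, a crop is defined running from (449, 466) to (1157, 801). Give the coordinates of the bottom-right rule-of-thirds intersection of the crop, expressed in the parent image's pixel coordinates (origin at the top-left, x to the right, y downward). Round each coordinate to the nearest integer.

(921, 689)

Crop width = 1157 − 449 = 708 px; one third is 236.00 px.
Crop height = 801 − 466 = 335 px; one third is 111.67 px.
The bottom-right point is two-thirds across and two-thirds down within the crop:
x = 449 + 2 × 236.00 ≈ 921; y = 466 + 2 × 111.67 ≈ 689.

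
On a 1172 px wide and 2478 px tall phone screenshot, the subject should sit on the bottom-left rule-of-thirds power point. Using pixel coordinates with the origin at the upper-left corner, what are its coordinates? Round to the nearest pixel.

(391, 1652)

The bottom-left point sits one-third of the way across and two-thirds of the way down.
x = 1 × 1172/3 ≈ 391; y = 2 × 2478/3 ≈ 1652.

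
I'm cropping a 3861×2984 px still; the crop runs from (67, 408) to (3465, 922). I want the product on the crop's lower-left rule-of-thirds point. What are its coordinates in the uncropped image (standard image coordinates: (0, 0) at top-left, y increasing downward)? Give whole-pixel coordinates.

Crop width = 3465 − 67 = 3398 px; one third is 1132.67 px.
Crop height = 922 − 408 = 514 px; one third is 171.33 px.
The lower-left point is one-third across and two-thirds down within the crop:
x = 67 + 1 × 1132.67 ≈ 1200; y = 408 + 2 × 171.33 ≈ 751.

(1200, 751)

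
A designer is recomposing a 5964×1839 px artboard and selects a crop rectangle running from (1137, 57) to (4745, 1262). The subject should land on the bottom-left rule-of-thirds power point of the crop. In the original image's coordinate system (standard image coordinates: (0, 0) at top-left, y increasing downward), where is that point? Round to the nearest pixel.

x = 2340 px, y = 860 px

Crop width = 4745 − 1137 = 3608 px; one third is 1202.67 px.
Crop height = 1262 − 57 = 1205 px; one third is 401.67 px.
The bottom-left point is one-third across and two-thirds down within the crop:
x = 1137 + 1 × 1202.67 ≈ 2340; y = 57 + 2 × 401.67 ≈ 860.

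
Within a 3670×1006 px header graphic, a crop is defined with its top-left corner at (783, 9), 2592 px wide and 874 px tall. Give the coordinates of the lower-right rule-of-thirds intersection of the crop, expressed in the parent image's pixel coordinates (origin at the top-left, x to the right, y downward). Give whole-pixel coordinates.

x = 2511 px, y = 592 px

One third of the crop width 2592 is 864.00 px.
One third of the crop height 874 is 291.33 px.
The lower-right point is two-thirds across and two-thirds down within the crop:
x = 783 + 2 × 864.00 ≈ 2511; y = 9 + 2 × 291.33 ≈ 592.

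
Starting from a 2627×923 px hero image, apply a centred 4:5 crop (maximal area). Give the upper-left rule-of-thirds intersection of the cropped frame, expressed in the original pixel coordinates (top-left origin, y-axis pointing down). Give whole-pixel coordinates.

2627/923 > 4/5, so the 4:5 crop keeps the full height 923 and trims width to 923 × 4/5 = 738.40 px.
Left offset = (2627 − 738.40)/2 = 944.30 px; top offset = 0.
Upper-left is one-third across and one-third down within the crop:
x = 944.30 + 1 × 738.40/3 ≈ 1190; y = 0.00 + 1 × 923.00/3 ≈ 308.

x = 1190 px, y = 308 px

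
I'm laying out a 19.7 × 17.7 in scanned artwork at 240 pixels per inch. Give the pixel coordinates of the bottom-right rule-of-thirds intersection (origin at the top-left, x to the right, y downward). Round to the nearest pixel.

x = 3152 px, y = 2832 px

In pixels the canvas is 19.7 × 240 = 4728 wide and 17.7 × 240 = 4248 tall.
The bottom-right point is two-thirds across and two-thirds down:
x = 2 × 4728/3 ≈ 3152; y = 2 × 4248/3 ≈ 2832.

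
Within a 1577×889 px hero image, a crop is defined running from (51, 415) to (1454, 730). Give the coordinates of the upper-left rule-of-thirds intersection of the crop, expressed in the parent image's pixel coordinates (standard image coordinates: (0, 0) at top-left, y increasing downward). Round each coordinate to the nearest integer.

x = 519 px, y = 520 px

Crop width = 1454 − 51 = 1403 px; one third is 467.67 px.
Crop height = 730 − 415 = 315 px; one third is 105.00 px.
The upper-left point is one-third across and one-third down within the crop:
x = 51 + 1 × 467.67 ≈ 519; y = 415 + 1 × 105.00 ≈ 520.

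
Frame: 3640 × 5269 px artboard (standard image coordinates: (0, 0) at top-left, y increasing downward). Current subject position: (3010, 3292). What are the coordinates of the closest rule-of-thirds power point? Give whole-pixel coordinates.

(2427, 3513)

Third lines: x ∈ {1213, 2427}, y ∈ {1756, 3513}.
3010 is closer to x = 2427; 3292 is closer to y = 3513.
So the nearest intersection is the lower-right power point.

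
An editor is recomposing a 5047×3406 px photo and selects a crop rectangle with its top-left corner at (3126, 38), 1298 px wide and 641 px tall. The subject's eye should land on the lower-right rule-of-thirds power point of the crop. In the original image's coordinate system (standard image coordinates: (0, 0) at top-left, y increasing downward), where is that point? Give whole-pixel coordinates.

(3991, 465)

One third of the crop width 1298 is 432.67 px.
One third of the crop height 641 is 213.67 px.
The lower-right point is two-thirds across and two-thirds down within the crop:
x = 3126 + 2 × 432.67 ≈ 3991; y = 38 + 2 × 213.67 ≈ 465.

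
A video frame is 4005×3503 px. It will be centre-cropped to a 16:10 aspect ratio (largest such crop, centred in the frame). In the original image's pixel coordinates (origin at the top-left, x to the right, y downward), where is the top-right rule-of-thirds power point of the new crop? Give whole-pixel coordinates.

x = 2670 px, y = 1334 px

4005/3503 < 16/10, so the 16:10 crop keeps the full width 4005 and trims height to 4005 × 10/16 = 2503.12 px.
Top offset = (3503 − 2503.12)/2 = 499.94 px; left offset = 0.
Top-right is two-thirds across and one-third down within the crop:
x = 0.00 + 2 × 4005.00/3 ≈ 2670; y = 499.94 + 1 × 2503.12/3 ≈ 1334.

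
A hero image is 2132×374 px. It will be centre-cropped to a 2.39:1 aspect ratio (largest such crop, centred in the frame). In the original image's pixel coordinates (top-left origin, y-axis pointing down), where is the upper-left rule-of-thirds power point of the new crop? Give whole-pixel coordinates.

2132/374 > 2.39/1, so the 2.39:1 crop keeps the full height 374 and trims width to 374 × 2.39/1 = 893.86 px.
Left offset = (2132 − 893.86)/2 = 619.07 px; top offset = 0.
Upper-left is one-third across and one-third down within the crop:
x = 619.07 + 1 × 893.86/3 ≈ 917; y = 0.00 + 1 × 374.00/3 ≈ 125.

x = 917 px, y = 125 px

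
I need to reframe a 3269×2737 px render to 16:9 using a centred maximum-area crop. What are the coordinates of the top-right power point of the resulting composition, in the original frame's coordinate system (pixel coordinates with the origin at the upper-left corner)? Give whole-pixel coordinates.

x = 2179 px, y = 1062 px

3269/2737 < 16/9, so the 16:9 crop keeps the full width 3269 and trims height to 3269 × 9/16 = 1838.81 px.
Top offset = (2737 − 1838.81)/2 = 449.09 px; left offset = 0.
Top-right is two-thirds across and one-third down within the crop:
x = 0.00 + 2 × 3269.00/3 ≈ 2179; y = 449.09 + 1 × 1838.81/3 ≈ 1062.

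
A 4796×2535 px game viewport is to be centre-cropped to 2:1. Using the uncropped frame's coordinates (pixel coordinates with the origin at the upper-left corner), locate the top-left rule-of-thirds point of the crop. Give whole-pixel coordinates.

(1599, 868)

4796/2535 < 2/1, so the 2:1 crop keeps the full width 4796 and trims height to 4796 × 1/2 = 2398.00 px.
Top offset = (2535 − 2398.00)/2 = 68.50 px; left offset = 0.
Top-left is one-third across and one-third down within the crop:
x = 0.00 + 1 × 4796.00/3 ≈ 1599; y = 68.50 + 1 × 2398.00/3 ≈ 868.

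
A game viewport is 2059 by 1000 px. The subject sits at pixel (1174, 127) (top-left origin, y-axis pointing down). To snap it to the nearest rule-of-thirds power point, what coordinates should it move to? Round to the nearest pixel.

Third lines: x ∈ {686, 1373}, y ∈ {333, 667}.
1174 is closer to x = 1373; 127 is closer to y = 333.
So the nearest intersection is the upper-right power point.

x = 1373 px, y = 333 px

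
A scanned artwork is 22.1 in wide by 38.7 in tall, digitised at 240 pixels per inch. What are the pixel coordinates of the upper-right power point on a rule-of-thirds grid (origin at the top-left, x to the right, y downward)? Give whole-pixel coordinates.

x = 3536 px, y = 3096 px

In pixels the canvas is 22.1 × 240 = 5304 wide and 38.7 × 240 = 9288 tall.
The upper-right point is two-thirds across and one-third down:
x = 2 × 5304/3 ≈ 3536; y = 1 × 9288/3 ≈ 3096.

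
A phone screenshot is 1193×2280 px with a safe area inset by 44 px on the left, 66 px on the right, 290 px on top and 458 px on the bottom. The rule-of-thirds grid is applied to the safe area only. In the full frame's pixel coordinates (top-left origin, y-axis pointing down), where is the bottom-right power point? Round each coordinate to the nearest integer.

Content width = 1193 − 44 − 66 = 1083 px; content height = 2280 − 290 − 458 = 1532 px.
Bottom-right is two-thirds across and two-thirds down within the safe area.
x = 44 + 2 × 1083/3 = 44 + 722.00 ≈ 766
y = 290 + 2 × 1532/3 = 290 + 1021.33 ≈ 1311

(766, 1311)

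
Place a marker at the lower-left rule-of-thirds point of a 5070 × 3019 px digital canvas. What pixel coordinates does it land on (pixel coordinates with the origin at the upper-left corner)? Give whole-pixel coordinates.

The lower-left point sits one-third of the way across and two-thirds of the way down.
x = 1 × 5070/3 ≈ 1690; y = 2 × 3019/3 ≈ 2013.

(1690, 2013)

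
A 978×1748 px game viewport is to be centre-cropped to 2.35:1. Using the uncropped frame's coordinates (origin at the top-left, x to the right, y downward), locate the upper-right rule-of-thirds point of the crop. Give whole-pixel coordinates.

x = 652 px, y = 805 px

978/1748 < 2.35/1, so the 2.35:1 crop keeps the full width 978 and trims height to 978 × 1/2.35 = 416.17 px.
Top offset = (1748 − 416.17)/2 = 665.91 px; left offset = 0.
Upper-right is two-thirds across and one-third down within the crop:
x = 0.00 + 2 × 978.00/3 ≈ 652; y = 665.91 + 1 × 416.17/3 ≈ 805.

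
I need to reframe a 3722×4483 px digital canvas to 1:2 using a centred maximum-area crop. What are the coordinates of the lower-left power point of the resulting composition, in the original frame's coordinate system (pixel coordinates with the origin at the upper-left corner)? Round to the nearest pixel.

x = 1487 px, y = 2989 px

3722/4483 > 1/2, so the 1:2 crop keeps the full height 4483 and trims width to 4483 × 1/2 = 2241.50 px.
Left offset = (3722 − 2241.50)/2 = 740.25 px; top offset = 0.
Lower-left is one-third across and two-thirds down within the crop:
x = 740.25 + 1 × 2241.50/3 ≈ 1487; y = 0.00 + 2 × 4483.00/3 ≈ 2989.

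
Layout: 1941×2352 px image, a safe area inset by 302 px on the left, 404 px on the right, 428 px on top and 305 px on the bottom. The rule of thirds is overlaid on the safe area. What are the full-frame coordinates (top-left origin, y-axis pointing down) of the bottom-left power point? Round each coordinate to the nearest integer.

x = 714 px, y = 1507 px

Content width = 1941 − 302 − 404 = 1235 px; content height = 2352 − 428 − 305 = 1619 px.
Bottom-left is one-third across and two-thirds down within the safe area.
x = 302 + 1 × 1235/3 = 302 + 411.67 ≈ 714
y = 428 + 2 × 1619/3 = 428 + 1079.33 ≈ 1507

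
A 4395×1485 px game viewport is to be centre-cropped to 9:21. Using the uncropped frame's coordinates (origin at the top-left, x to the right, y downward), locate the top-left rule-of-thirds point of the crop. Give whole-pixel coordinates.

4395/1485 > 9/21, so the 9:21 crop keeps the full height 1485 and trims width to 1485 × 9/21 = 636.43 px.
Left offset = (4395 − 636.43)/2 = 1879.29 px; top offset = 0.
Top-left is one-third across and one-third down within the crop:
x = 1879.29 + 1 × 636.43/3 ≈ 2091; y = 0.00 + 1 × 1485.00/3 ≈ 495.

x = 2091 px, y = 495 px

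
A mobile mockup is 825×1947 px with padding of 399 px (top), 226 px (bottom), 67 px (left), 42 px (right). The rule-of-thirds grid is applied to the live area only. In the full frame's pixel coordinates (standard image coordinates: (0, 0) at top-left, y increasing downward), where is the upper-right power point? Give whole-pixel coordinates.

Content width = 825 − 67 − 42 = 716 px; content height = 1947 − 399 − 226 = 1322 px.
Upper-right is two-thirds across and one-third down within the live area.
x = 67 + 2 × 716/3 = 67 + 477.33 ≈ 544
y = 399 + 1 × 1322/3 = 399 + 440.67 ≈ 840

(544, 840)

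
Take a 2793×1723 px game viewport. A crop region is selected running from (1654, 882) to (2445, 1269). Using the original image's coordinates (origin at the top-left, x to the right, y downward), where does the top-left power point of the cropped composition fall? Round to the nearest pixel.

Crop width = 2445 − 1654 = 791 px; one third is 263.67 px.
Crop height = 1269 − 882 = 387 px; one third is 129.00 px.
The top-left point is one-third across and one-third down within the crop:
x = 1654 + 1 × 263.67 ≈ 1918; y = 882 + 1 × 129.00 ≈ 1011.

x = 1918 px, y = 1011 px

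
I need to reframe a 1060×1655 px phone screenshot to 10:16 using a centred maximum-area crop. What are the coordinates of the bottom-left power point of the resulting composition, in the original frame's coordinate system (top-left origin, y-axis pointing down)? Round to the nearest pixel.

1060/1655 > 10/16, so the 10:16 crop keeps the full height 1655 and trims width to 1655 × 10/16 = 1034.38 px.
Left offset = (1060 − 1034.38)/2 = 12.81 px; top offset = 0.
Bottom-left is one-third across and two-thirds down within the crop:
x = 12.81 + 1 × 1034.38/3 ≈ 358; y = 0.00 + 2 × 1655.00/3 ≈ 1103.

x = 358 px, y = 1103 px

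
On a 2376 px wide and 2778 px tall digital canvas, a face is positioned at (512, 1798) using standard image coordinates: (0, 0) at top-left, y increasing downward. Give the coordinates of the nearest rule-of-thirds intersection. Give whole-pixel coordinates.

Third lines: x ∈ {792, 1584}, y ∈ {926, 1852}.
512 is closer to x = 792; 1798 is closer to y = 1852.
So the nearest intersection is the lower-left power point.

x = 792 px, y = 1852 px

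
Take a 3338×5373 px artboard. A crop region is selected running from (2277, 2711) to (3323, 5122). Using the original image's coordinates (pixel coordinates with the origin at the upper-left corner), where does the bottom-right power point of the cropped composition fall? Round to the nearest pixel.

Crop width = 3323 − 2277 = 1046 px; one third is 348.67 px.
Crop height = 5122 − 2711 = 2411 px; one third is 803.67 px.
The bottom-right point is two-thirds across and two-thirds down within the crop:
x = 2277 + 2 × 348.67 ≈ 2974; y = 2711 + 2 × 803.67 ≈ 4318.

(2974, 4318)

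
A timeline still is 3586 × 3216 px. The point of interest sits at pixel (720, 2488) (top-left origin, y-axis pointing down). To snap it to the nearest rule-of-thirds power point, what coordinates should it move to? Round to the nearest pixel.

Third lines: x ∈ {1195, 2391}, y ∈ {1072, 2144}.
720 is closer to x = 1195; 2488 is closer to y = 2144.
So the nearest intersection is the lower-left power point.

(1195, 2144)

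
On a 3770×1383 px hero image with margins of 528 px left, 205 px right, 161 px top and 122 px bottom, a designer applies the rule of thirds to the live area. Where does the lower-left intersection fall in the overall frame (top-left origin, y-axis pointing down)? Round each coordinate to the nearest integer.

Content width = 3770 − 528 − 205 = 3037 px; content height = 1383 − 161 − 122 = 1100 px.
Lower-left is one-third across and two-thirds down within the live area.
x = 528 + 1 × 3037/3 = 528 + 1012.33 ≈ 1540
y = 161 + 2 × 1100/3 = 161 + 733.33 ≈ 894

(1540, 894)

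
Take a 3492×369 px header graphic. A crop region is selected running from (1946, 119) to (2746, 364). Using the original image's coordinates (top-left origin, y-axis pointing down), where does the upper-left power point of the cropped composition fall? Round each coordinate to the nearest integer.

Crop width = 2746 − 1946 = 800 px; one third is 266.67 px.
Crop height = 364 − 119 = 245 px; one third is 81.67 px.
The upper-left point is one-third across and one-third down within the crop:
x = 1946 + 1 × 266.67 ≈ 2213; y = 119 + 1 × 81.67 ≈ 201.

(2213, 201)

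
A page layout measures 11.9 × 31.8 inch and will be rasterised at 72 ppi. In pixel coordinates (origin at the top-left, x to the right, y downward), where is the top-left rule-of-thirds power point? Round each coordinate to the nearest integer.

In pixels the canvas is 11.9 × 72 = 856.8 wide and 31.8 × 72 = 2289.6 tall.
The top-left point is one-third across and one-third down:
x = 1 × 856.8/3 ≈ 286; y = 1 × 2289.6/3 ≈ 763.

(286, 763)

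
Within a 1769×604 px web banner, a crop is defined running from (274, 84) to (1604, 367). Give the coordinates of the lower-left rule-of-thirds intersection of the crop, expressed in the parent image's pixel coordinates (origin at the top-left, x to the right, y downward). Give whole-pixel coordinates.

Crop width = 1604 − 274 = 1330 px; one third is 443.33 px.
Crop height = 367 − 84 = 283 px; one third is 94.33 px.
The lower-left point is one-third across and two-thirds down within the crop:
x = 274 + 1 × 443.33 ≈ 717; y = 84 + 2 × 94.33 ≈ 273.

x = 717 px, y = 273 px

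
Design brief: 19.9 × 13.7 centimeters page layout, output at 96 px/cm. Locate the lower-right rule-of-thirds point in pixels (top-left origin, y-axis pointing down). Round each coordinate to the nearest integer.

x = 1274 px, y = 877 px

In pixels the canvas is 19.9 × 96 = 1910.4 wide and 13.7 × 96 = 1315.2 tall.
The lower-right point is two-thirds across and two-thirds down:
x = 2 × 1910.4/3 ≈ 1274; y = 2 × 1315.2/3 ≈ 877.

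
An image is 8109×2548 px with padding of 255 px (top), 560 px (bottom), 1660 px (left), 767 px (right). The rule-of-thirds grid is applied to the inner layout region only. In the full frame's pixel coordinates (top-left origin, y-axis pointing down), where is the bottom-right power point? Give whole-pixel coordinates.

Content width = 8109 − 1660 − 767 = 5682 px; content height = 2548 − 255 − 560 = 1733 px.
Bottom-right is two-thirds across and two-thirds down within the inner layout region.
x = 1660 + 2 × 5682/3 = 1660 + 3788.00 ≈ 5448
y = 255 + 2 × 1733/3 = 255 + 1155.33 ≈ 1410

x = 5448 px, y = 1410 px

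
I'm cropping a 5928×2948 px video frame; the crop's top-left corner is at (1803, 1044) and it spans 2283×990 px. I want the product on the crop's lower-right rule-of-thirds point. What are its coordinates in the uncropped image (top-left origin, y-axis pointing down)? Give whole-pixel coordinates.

One third of the crop width 2283 is 761.00 px.
One third of the crop height 990 is 330.00 px.
The lower-right point is two-thirds across and two-thirds down within the crop:
x = 1803 + 2 × 761.00 ≈ 3325; y = 1044 + 2 × 330.00 ≈ 1704.

x = 3325 px, y = 1704 px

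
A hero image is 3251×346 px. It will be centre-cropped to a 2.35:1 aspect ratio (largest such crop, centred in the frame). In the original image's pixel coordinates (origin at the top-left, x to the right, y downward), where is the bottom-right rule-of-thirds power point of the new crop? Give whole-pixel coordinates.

(1761, 231)

3251/346 > 2.35/1, so the 2.35:1 crop keeps the full height 346 and trims width to 346 × 2.35/1 = 813.10 px.
Left offset = (3251 − 813.10)/2 = 1218.95 px; top offset = 0.
Bottom-right is two-thirds across and two-thirds down within the crop:
x = 1218.95 + 2 × 813.10/3 ≈ 1761; y = 0.00 + 2 × 346.00/3 ≈ 231.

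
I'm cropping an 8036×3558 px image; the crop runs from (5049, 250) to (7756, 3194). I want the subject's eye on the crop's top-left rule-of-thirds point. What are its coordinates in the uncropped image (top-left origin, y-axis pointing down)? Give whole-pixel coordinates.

Crop width = 7756 − 5049 = 2707 px; one third is 902.33 px.
Crop height = 3194 − 250 = 2944 px; one third is 981.33 px.
The top-left point is one-third across and one-third down within the crop:
x = 5049 + 1 × 902.33 ≈ 5951; y = 250 + 1 × 981.33 ≈ 1231.

(5951, 1231)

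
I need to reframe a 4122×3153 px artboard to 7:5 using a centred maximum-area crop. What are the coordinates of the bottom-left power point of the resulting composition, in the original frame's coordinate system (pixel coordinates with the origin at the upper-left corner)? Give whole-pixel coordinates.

(1374, 2067)

4122/3153 < 7/5, so the 7:5 crop keeps the full width 4122 and trims height to 4122 × 5/7 = 2944.29 px.
Top offset = (3153 − 2944.29)/2 = 104.36 px; left offset = 0.
Bottom-left is one-third across and two-thirds down within the crop:
x = 0.00 + 1 × 4122.00/3 ≈ 1374; y = 104.36 + 2 × 2944.29/3 ≈ 2067.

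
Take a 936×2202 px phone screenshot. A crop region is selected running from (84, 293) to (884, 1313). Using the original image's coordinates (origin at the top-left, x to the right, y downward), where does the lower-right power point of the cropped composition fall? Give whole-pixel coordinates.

x = 617 px, y = 973 px

Crop width = 884 − 84 = 800 px; one third is 266.67 px.
Crop height = 1313 − 293 = 1020 px; one third is 340.00 px.
The lower-right point is two-thirds across and two-thirds down within the crop:
x = 84 + 2 × 266.67 ≈ 617; y = 293 + 2 × 340.00 ≈ 973.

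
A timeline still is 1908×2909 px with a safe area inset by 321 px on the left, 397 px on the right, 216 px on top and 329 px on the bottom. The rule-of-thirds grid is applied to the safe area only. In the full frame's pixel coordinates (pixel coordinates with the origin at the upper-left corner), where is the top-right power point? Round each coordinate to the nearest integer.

(1114, 1004)

Content width = 1908 − 321 − 397 = 1190 px; content height = 2909 − 216 − 329 = 2364 px.
Top-right is two-thirds across and one-third down within the safe area.
x = 321 + 2 × 1190/3 = 321 + 793.33 ≈ 1114
y = 216 + 1 × 2364/3 = 216 + 788.00 ≈ 1004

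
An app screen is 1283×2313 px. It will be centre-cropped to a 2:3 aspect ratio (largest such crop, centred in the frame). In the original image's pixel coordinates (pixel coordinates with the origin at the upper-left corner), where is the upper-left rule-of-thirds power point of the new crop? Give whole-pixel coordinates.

(428, 836)

1283/2313 < 2/3, so the 2:3 crop keeps the full width 1283 and trims height to 1283 × 3/2 = 1924.50 px.
Top offset = (2313 − 1924.50)/2 = 194.25 px; left offset = 0.
Upper-left is one-third across and one-third down within the crop:
x = 0.00 + 1 × 1283.00/3 ≈ 428; y = 194.25 + 1 × 1924.50/3 ≈ 836.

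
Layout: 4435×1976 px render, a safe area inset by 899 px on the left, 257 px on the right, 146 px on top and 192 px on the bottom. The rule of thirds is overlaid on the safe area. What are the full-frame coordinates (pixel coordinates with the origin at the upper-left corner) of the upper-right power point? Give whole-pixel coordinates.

x = 3085 px, y = 692 px

Content width = 4435 − 899 − 257 = 3279 px; content height = 1976 − 146 − 192 = 1638 px.
Upper-right is two-thirds across and one-third down within the safe area.
x = 899 + 2 × 3279/3 = 899 + 2186.00 ≈ 3085
y = 146 + 1 × 1638/3 = 146 + 546.00 ≈ 692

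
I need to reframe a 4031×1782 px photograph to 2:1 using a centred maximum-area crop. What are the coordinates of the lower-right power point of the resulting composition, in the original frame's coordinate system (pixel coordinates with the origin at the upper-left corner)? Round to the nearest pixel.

4031/1782 > 2/1, so the 2:1 crop keeps the full height 1782 and trims width to 1782 × 2/1 = 3564.00 px.
Left offset = (4031 − 3564.00)/2 = 233.50 px; top offset = 0.
Lower-right is two-thirds across and two-thirds down within the crop:
x = 233.50 + 2 × 3564.00/3 ≈ 2610; y = 0.00 + 2 × 1782.00/3 ≈ 1188.

x = 2610 px, y = 1188 px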